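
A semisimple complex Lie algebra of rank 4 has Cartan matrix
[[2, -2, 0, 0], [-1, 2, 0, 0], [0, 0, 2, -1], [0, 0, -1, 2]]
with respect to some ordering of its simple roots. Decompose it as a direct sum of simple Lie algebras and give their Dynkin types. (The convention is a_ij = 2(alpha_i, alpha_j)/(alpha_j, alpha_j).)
A2 ⊕ B2

The diagram associated to this matrix has two connected components: the simple roots {alpha_3, alpha_4} form a chain of 2 nodes with single edges (A_2), and {alpha_1, alpha_2} form a chain of 2 nodes with a double edge at one end; the terminal node there is the unique short simple root (B_2). A semisimple Lie algebra decomposes uniquely as the direct sum of simple ideals, one per connected component of its Dynkin diagram, so g ≅ A_2 ⊕ B_2 (dimension 8 + 10 = 18).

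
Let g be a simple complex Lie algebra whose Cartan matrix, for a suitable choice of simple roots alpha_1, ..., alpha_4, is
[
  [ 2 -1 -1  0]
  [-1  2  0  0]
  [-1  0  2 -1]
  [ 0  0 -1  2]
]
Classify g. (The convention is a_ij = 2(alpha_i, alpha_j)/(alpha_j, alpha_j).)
The matrix has rank 4 with 2's on the diagonal. Reading the off-diagonal entries as Dynkin edges (a single edge where a_ij = a_ji = -1; a double or triple edge where a_ij * a_ji = 2 or 3), the diagram is a chain of 4 nodes with single edges (A_4). One simple-root ordering that puts it in standard form is (alpha_4, alpha_3, alpha_1, alpha_2). So the algebra is type A_4, i.e. sl(5).

A_4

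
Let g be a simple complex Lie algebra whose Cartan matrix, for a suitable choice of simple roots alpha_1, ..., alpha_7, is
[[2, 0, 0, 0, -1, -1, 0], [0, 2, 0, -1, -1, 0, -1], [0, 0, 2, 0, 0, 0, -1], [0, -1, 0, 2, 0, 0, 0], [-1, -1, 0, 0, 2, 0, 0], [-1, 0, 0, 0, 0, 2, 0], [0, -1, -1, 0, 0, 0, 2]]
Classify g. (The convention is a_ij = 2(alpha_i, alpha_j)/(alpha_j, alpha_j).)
E_7

The matrix has rank 7 with 2's on the diagonal. Reading the off-diagonal entries as Dynkin edges (a single edge where a_ij = a_ji = -1; a double or triple edge where a_ij * a_ji = 2 or 3), the diagram is a chain of 6 nodes with one extra node attached to the third node from one end (E_7). One simple-root ordering that puts it in standard form is (alpha_3, alpha_4, alpha_7, alpha_2, alpha_5, alpha_1, alpha_6). So the algebra is type E_7.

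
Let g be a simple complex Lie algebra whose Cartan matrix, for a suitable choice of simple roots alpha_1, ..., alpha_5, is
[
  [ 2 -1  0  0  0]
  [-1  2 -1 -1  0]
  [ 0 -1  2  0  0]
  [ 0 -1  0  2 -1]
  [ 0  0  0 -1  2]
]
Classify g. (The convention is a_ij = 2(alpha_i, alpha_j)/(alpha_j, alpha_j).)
The matrix has rank 5 with 2's on the diagonal. Reading the off-diagonal entries as Dynkin edges (a single edge where a_ij = a_ji = -1; a double or triple edge where a_ij * a_ji = 2 or 3), the diagram is a chain of 3 nodes with a fork of two nodes at one end (D_5). One simple-root ordering that puts it in standard form is (alpha_5, alpha_4, alpha_2, alpha_3, alpha_1). So the algebra is type D_5, i.e. so(10).

D_5 (so(10))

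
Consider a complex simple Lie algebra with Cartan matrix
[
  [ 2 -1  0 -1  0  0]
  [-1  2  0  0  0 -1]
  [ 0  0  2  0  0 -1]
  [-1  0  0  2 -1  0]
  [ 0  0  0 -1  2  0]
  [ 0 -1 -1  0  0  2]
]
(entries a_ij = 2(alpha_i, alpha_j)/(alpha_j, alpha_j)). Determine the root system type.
type A_6

The matrix has rank 6 with 2's on the diagonal. Reading the off-diagonal entries as Dynkin edges (a single edge where a_ij = a_ji = -1; a double or triple edge where a_ij * a_ji = 2 or 3), the diagram is a chain of 6 nodes with single edges (A_6). One simple-root ordering that puts it in standard form is (alpha_3, alpha_6, alpha_2, alpha_1, alpha_4, alpha_5). So the algebra is type A_6, i.e. sl(7).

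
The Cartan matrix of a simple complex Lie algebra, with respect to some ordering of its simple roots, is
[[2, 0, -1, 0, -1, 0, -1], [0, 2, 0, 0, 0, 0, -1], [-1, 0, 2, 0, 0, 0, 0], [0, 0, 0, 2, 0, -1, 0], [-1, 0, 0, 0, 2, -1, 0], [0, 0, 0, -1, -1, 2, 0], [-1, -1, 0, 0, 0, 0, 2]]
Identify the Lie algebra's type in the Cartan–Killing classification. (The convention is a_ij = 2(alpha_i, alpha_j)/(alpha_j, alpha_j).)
The matrix has rank 7 with 2's on the diagonal. Reading the off-diagonal entries as Dynkin edges (a single edge where a_ij = a_ji = -1; a double or triple edge where a_ij * a_ji = 2 or 3), the diagram is a chain of 6 nodes with one extra node attached to the third node from one end (E_7). One simple-root ordering that puts it in standard form is (alpha_2, alpha_3, alpha_7, alpha_1, alpha_5, alpha_6, alpha_4). So the algebra is type E_7.

type E_7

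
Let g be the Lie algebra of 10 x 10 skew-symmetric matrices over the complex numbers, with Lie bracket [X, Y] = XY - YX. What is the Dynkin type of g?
This is so(10) with 10 even, which has dimension 10(10-1)/2 = 45 and rank 10/2 = 5. In the classification of classical Lie algebras, the orthogonal algebra so(2n) in an even number of variables has type D_n; here n = 5, so the Dynkin diagram is a chain of 3 nodes with a fork of two nodes at one end (D_5). Hence the type is D_5.

D5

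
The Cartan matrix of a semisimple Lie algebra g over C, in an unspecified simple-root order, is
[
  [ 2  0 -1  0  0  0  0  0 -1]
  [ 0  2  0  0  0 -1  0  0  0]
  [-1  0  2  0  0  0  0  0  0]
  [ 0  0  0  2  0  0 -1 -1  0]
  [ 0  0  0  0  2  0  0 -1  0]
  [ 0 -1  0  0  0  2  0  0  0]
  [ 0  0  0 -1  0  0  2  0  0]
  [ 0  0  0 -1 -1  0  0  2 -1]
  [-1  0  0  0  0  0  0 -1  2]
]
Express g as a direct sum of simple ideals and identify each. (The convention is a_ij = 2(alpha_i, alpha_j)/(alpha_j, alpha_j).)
A_2 (sl(3)) ⊕ E_7

The diagram associated to this matrix has two connected components: the simple roots {alpha_2, alpha_6} form a chain of 2 nodes with single edges (A_2), and {alpha_1, alpha_3, alpha_4, alpha_5, alpha_7, alpha_8, alpha_9} form a chain of 6 nodes with one extra node attached to the third node from one end (E_7). A semisimple Lie algebra decomposes uniquely as the direct sum of simple ideals, one per connected component of its Dynkin diagram, so g ≅ A_2 ⊕ E_7 (dimension 8 + 133 = 141).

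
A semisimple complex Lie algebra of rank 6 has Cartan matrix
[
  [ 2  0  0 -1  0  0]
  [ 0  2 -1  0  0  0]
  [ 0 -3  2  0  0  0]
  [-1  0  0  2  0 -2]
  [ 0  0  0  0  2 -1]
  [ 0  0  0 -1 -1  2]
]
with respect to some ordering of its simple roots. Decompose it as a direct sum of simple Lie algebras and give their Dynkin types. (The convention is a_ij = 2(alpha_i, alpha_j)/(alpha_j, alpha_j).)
F4 + G2

The diagram associated to this matrix has two connected components: the simple roots {alpha_1, alpha_4, alpha_5, alpha_6} form a chain of 4 nodes with a double edge between the middle two (F_4), and {alpha_2, alpha_3} form two nodes joined by a triple edge (G_2). A semisimple Lie algebra decomposes uniquely as the direct sum of simple ideals, one per connected component of its Dynkin diagram, so g ≅ F_4 ⊕ G_2 (dimension 52 + 14 = 66).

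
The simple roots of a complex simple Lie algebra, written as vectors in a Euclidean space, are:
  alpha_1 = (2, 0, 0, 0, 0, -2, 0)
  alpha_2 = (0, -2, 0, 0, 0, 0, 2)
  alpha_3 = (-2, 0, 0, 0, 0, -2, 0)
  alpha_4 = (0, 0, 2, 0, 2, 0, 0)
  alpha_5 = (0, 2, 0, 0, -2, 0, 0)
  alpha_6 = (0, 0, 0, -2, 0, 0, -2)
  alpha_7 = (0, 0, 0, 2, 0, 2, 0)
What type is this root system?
D_7

Compute the Cartan integers a_ij = 2(alpha_i, alpha_j)/(alpha_j, alpha_j); the resulting 7x7 Cartan matrix is
[[2, 0, 0, 0, 0, 0, -1], [0, 2, 0, 0, -1, -1, 0], [0, 0, 2, 0, 0, 0, -1], [0, 0, 0, 2, -1, 0, 0], [0, -1, 0, -1, 2, 0, 0], [0, -1, 0, 0, 0, 2, -1], [-1, 0, -1, 0, 0, -1, 2]].
All simple roots have the same length, so the diagram is simply laced. The associated Dynkin diagram is a chain of 5 nodes with a fork of two nodes at one end (D_7), so the type is D_7 (the algebra so(14)).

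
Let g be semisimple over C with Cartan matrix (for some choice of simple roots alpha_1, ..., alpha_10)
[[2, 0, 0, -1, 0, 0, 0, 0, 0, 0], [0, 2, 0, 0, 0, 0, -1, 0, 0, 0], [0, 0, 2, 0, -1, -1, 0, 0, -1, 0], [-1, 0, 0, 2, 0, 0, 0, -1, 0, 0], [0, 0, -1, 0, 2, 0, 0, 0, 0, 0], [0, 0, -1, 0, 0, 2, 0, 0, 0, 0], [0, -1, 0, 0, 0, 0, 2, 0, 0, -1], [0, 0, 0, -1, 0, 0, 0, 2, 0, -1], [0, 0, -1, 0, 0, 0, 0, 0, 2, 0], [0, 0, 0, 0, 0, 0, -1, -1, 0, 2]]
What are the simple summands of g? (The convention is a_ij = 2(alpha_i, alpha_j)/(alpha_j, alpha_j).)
The diagram associated to this matrix has two connected components: the simple roots {alpha_1, alpha_2, alpha_4, alpha_7, alpha_8, alpha_10} form a chain of 6 nodes with single edges (A_6), and {alpha_3, alpha_5, alpha_6, alpha_9} form a chain of 2 nodes with a fork of two nodes at one end (D_4). A semisimple Lie algebra decomposes uniquely as the direct sum of simple ideals, one per connected component of its Dynkin diagram, so g ≅ A_6 ⊕ D_4 (dimension 48 + 28 = 76).

type A_6 ⊕ type D_4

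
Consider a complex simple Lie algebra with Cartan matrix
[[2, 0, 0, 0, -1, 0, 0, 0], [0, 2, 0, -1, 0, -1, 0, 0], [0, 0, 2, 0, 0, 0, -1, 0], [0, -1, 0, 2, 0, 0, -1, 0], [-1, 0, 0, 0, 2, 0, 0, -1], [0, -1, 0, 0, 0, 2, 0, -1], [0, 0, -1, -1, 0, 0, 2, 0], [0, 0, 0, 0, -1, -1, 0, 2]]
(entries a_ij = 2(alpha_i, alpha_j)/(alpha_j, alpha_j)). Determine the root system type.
A_8

The matrix has rank 8 with 2's on the diagonal. Reading the off-diagonal entries as Dynkin edges (a single edge where a_ij = a_ji = -1; a double or triple edge where a_ij * a_ji = 2 or 3), the diagram is a chain of 8 nodes with single edges (A_8). One simple-root ordering that puts it in standard form is (alpha_3, alpha_7, alpha_4, alpha_2, alpha_6, alpha_8, alpha_5, alpha_1). So the algebra is type A_8, i.e. sl(9).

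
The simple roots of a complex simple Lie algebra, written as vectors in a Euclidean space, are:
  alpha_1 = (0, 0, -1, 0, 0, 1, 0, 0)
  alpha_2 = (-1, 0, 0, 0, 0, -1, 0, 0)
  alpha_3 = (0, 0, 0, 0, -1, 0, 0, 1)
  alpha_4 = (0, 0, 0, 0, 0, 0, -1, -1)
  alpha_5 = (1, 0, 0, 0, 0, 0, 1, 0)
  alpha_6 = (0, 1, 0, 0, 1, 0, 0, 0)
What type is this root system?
A_6 (sl(7))

Compute the Cartan integers a_ij = 2(alpha_i, alpha_j)/(alpha_j, alpha_j); the resulting 6x6 Cartan matrix is
[[2, -1, 0, 0, 0, 0], [-1, 2, 0, 0, -1, 0], [0, 0, 2, -1, 0, -1], [0, 0, -1, 2, -1, 0], [0, -1, 0, -1, 2, 0], [0, 0, -1, 0, 0, 2]].
All simple roots have the same length, so the diagram is simply laced. The associated Dynkin diagram is a chain of 6 nodes with single edges (A_6), so the type is A_6 (the algebra sl(7)).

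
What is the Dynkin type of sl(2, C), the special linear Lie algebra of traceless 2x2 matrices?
This is sl(2), which has dimension 2^2 - 1 = 3 and rank 2 - 1 = 1 (a Cartan subalgebra is the diagonal traceless matrices). In the classification of classical Lie algebras, the special linear algebra sl(n+1) has type A_n; here n = 1, so the Dynkin diagram is a chain of 1 nodes with single edges (A_1). Hence the type is A_1.

A1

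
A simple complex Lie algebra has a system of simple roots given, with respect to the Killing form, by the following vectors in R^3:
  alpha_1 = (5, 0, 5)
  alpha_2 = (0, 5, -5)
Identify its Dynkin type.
A_2

Compute the Cartan integers a_ij = 2(alpha_i, alpha_j)/(alpha_j, alpha_j); the resulting 2x2 Cartan matrix is
[[2, -1], [-1, 2]].
All simple roots have the same length, so the diagram is simply laced. The associated Dynkin diagram is a chain of 2 nodes with single edges (A_2), so the type is A_2 (the algebra sl(3)).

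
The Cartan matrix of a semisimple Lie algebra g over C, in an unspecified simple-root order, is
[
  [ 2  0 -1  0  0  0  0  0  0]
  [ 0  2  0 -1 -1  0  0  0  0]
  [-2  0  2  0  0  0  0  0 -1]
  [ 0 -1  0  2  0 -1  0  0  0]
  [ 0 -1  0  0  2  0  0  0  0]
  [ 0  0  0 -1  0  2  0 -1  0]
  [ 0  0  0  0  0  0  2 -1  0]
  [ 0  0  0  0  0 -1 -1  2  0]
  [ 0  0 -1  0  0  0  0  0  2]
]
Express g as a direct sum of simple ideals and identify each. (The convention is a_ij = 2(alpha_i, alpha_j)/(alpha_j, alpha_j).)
type A_6 ⊕ type B_3

The diagram associated to this matrix has two connected components: the simple roots {alpha_2, alpha_4, alpha_5, alpha_6, alpha_7, alpha_8} form a chain of 6 nodes with single edges (A_6), and {alpha_1, alpha_3, alpha_9} form a chain of 3 nodes with a double edge at one end; the terminal node there is the unique short simple root (B_3). A semisimple Lie algebra decomposes uniquely as the direct sum of simple ideals, one per connected component of its Dynkin diagram, so g ≅ A_6 ⊕ B_3 (dimension 48 + 21 = 69).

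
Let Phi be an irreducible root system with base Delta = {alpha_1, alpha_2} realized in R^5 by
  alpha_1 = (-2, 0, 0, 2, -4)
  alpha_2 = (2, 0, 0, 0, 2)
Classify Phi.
Compute the Cartan integers a_ij = 2(alpha_i, alpha_j)/(alpha_j, alpha_j); the resulting 2x2 Cartan matrix is
[[2, -3], [-1, 2]].
The roots have two lengths (squared-length ratio 3:1); the short ones are alpha_{2}. The associated Dynkin diagram is two nodes joined by a triple edge (G_2), so the type is G_2.

type G_2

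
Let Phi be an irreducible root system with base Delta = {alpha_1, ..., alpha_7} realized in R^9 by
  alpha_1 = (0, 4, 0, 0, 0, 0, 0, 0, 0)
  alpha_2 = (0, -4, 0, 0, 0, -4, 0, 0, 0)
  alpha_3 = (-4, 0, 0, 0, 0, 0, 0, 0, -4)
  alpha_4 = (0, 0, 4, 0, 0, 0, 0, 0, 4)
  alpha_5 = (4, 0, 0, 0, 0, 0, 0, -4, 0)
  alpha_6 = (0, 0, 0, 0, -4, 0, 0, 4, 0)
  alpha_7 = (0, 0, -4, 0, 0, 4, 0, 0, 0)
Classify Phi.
B_7

Compute the Cartan integers a_ij = 2(alpha_i, alpha_j)/(alpha_j, alpha_j); the resulting 7x7 Cartan matrix is
[[2, -1, 0, 0, 0, 0, 0], [-2, 2, 0, 0, 0, 0, -1], [0, 0, 2, -1, -1, 0, 0], [0, 0, -1, 2, 0, 0, -1], [0, 0, -1, 0, 2, -1, 0], [0, 0, 0, 0, -1, 2, 0], [0, -1, 0, -1, 0, 0, 2]].
The roots have two lengths (squared-length ratio 2:1); the short ones are alpha_{1}. The associated Dynkin diagram is a chain of 7 nodes with a double edge at one end; the terminal node there is the unique short simple root (B_7), so the type is B_7 (the algebra so(15)).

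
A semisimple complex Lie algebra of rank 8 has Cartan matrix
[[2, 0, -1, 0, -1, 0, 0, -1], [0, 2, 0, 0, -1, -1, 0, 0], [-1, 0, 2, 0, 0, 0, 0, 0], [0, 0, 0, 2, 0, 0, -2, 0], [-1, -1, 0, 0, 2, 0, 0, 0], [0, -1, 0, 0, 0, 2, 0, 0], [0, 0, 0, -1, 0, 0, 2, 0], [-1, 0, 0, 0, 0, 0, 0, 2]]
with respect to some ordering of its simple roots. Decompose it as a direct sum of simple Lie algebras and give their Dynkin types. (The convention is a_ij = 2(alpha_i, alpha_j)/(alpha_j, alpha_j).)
B_2 (so(5)) ⊕ D_6 (so(12))

The diagram associated to this matrix has two connected components: the simple roots {alpha_4, alpha_7} form a chain of 2 nodes with a double edge at one end; the terminal node there is the unique short simple root (B_2), and {alpha_1, alpha_2, alpha_3, alpha_5, alpha_6, alpha_8} form a chain of 4 nodes with a fork of two nodes at one end (D_6). A semisimple Lie algebra decomposes uniquely as the direct sum of simple ideals, one per connected component of its Dynkin diagram, so g ≅ B_2 ⊕ D_6 (dimension 10 + 66 = 76).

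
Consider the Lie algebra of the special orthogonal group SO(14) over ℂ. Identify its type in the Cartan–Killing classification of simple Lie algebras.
This is so(14) with 14 even, which has dimension 14(14-1)/2 = 91 and rank 14/2 = 7. In the classification of classical Lie algebras, the orthogonal algebra so(2n) in an even number of variables has type D_n; here n = 7, so the Dynkin diagram is a chain of 5 nodes with a fork of two nodes at one end (D_7). Hence the type is D_7.

D7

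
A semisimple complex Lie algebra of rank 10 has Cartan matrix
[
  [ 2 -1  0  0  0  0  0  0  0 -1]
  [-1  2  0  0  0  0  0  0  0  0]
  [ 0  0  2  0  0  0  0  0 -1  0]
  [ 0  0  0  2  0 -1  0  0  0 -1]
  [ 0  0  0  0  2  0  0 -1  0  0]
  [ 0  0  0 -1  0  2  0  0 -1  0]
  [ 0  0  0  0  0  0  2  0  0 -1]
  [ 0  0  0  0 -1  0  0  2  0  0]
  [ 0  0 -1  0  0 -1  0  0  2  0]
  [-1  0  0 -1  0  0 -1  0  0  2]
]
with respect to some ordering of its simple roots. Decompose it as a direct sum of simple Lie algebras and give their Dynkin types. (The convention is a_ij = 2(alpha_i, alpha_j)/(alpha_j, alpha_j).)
The diagram associated to this matrix has two connected components: the simple roots {alpha_5, alpha_8} form a chain of 2 nodes with single edges (A_2), and {alpha_1, alpha_2, alpha_3, alpha_4, alpha_6, alpha_7, alpha_9, alpha_10} form a chain of 7 nodes with one extra node attached to the third node from one end (E_8). A semisimple Lie algebra decomposes uniquely as the direct sum of simple ideals, one per connected component of its Dynkin diagram, so g ≅ A_2 ⊕ E_8 (dimension 8 + 248 = 256).

A_2 (sl(3)) ⊕ E_8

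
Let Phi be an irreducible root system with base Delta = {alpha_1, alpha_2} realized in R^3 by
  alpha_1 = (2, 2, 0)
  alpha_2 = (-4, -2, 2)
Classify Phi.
G_2

Compute the Cartan integers a_ij = 2(alpha_i, alpha_j)/(alpha_j, alpha_j); the resulting 2x2 Cartan matrix is
[[2, -1], [-3, 2]].
The roots have two lengths (squared-length ratio 3:1); the short ones are alpha_{1}. The associated Dynkin diagram is two nodes joined by a triple edge (G_2), so the type is G_2.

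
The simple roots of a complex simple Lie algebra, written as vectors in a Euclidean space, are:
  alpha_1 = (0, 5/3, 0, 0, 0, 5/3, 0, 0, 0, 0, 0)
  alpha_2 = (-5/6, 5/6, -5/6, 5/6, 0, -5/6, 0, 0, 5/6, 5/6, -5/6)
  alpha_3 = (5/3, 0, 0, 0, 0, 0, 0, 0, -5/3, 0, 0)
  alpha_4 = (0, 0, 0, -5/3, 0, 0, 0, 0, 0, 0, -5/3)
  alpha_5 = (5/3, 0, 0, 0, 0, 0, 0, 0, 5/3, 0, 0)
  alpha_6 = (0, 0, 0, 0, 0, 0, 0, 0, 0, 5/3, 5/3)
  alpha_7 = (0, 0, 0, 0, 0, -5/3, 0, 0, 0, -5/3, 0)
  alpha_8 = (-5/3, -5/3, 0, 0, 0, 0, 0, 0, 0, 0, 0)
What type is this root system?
Compute the Cartan integers a_ij = 2(alpha_i, alpha_j)/(alpha_j, alpha_j); the resulting 8x8 Cartan matrix is
[[2, 0, 0, 0, 0, 0, -1, -1], [0, 2, -1, 0, 0, 0, 0, 0], [0, -1, 2, 0, 0, 0, 0, -1], [0, 0, 0, 2, 0, -1, 0, 0], [0, 0, 0, 0, 2, 0, 0, -1], [0, 0, 0, -1, 0, 2, -1, 0], [-1, 0, 0, 0, 0, -1, 2, 0], [-1, 0, -1, 0, -1, 0, 0, 2]].
All simple roots have the same length, so the diagram is simply laced. The associated Dynkin diagram is a chain of 7 nodes with one extra node attached to the third node from one end (E_8), so the type is E_8.

E8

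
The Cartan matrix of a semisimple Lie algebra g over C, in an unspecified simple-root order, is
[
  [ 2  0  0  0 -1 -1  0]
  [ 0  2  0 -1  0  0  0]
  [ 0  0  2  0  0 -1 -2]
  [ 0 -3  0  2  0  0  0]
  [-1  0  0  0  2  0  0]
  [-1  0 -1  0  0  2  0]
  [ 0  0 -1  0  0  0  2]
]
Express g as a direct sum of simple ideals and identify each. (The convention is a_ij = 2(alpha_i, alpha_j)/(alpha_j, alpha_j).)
B_5 + G_2

The diagram associated to this matrix has two connected components: the simple roots {alpha_1, alpha_3, alpha_5, alpha_6, alpha_7} form a chain of 5 nodes with a double edge at one end; the terminal node there is the unique short simple root (B_5), and {alpha_2, alpha_4} form two nodes joined by a triple edge (G_2). A semisimple Lie algebra decomposes uniquely as the direct sum of simple ideals, one per connected component of its Dynkin diagram, so g ≅ B_5 ⊕ G_2 (dimension 55 + 14 = 69).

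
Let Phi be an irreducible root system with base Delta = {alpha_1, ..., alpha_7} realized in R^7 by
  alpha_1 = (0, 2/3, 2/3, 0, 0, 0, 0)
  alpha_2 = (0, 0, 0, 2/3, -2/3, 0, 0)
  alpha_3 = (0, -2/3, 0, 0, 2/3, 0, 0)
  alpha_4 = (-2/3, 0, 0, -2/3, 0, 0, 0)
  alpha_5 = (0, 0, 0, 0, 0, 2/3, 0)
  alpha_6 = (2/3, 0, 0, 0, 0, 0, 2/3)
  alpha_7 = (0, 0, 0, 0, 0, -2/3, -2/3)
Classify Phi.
type B_7

Compute the Cartan integers a_ij = 2(alpha_i, alpha_j)/(alpha_j, alpha_j); the resulting 7x7 Cartan matrix is
[[2, 0, -1, 0, 0, 0, 0], [0, 2, -1, -1, 0, 0, 0], [-1, -1, 2, 0, 0, 0, 0], [0, -1, 0, 2, 0, -1, 0], [0, 0, 0, 0, 2, 0, -1], [0, 0, 0, -1, 0, 2, -1], [0, 0, 0, 0, -2, -1, 2]].
The roots have two lengths (squared-length ratio 2:1); the short ones are alpha_{5}. The associated Dynkin diagram is a chain of 7 nodes with a double edge at one end; the terminal node there is the unique short simple root (B_7), so the type is B_7 (the algebra so(15)).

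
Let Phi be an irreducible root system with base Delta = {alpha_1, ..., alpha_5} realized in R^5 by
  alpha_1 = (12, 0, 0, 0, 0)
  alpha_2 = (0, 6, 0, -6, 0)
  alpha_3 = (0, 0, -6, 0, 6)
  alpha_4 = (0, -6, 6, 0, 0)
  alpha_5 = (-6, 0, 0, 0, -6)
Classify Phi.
type C_5

Compute the Cartan integers a_ij = 2(alpha_i, alpha_j)/(alpha_j, alpha_j); the resulting 5x5 Cartan matrix is
[[2, 0, 0, 0, -2], [0, 2, 0, -1, 0], [0, 0, 2, -1, -1], [0, -1, -1, 2, 0], [-1, 0, -1, 0, 2]].
The roots have two lengths (squared-length ratio 2:1); the short ones are alpha_{2,3,4,5}. The associated Dynkin diagram is a chain of 5 nodes with a double edge at one end; the terminal node there is the unique long simple root (C_5), so the type is C_5 (the algebra sp(10)).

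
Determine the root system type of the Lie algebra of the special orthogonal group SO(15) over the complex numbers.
B_7

This is so(15) with 15 odd, which has dimension 15(15-1)/2 = 105 and rank (15-1)/2 = 7. In the classification of classical Lie algebras, the orthogonal algebra so(2n+1) in an odd number of variables has type B_n; here n = 7, so the Dynkin diagram is a chain of 7 nodes with a double edge at one end; the terminal node there is the unique short simple root (B_7). Hence the type is B_7.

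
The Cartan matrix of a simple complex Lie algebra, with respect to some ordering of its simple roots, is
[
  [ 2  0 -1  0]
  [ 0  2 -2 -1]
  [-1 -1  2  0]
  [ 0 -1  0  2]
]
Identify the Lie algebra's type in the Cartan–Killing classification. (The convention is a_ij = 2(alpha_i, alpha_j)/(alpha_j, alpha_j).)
F_4

The matrix has rank 4 with 2's on the diagonal. Reading the off-diagonal entries as Dynkin edges (a single edge where a_ij = a_ji = -1; a double or triple edge where a_ij * a_ji = 2 or 3), the diagram is a chain of 4 nodes with a double edge between the middle two (F_4). One simple-root ordering that puts it in standard form is (alpha_4, alpha_2, alpha_3, alpha_1). So the algebra is type F_4.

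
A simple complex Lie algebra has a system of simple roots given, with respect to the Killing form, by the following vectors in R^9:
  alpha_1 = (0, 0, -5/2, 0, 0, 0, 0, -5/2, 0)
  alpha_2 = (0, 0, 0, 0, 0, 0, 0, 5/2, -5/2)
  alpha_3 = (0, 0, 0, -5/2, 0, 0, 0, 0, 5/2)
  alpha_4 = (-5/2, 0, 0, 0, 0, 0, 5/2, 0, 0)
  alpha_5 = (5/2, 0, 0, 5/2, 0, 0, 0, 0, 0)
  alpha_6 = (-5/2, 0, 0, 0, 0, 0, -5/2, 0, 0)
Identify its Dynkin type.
Compute the Cartan integers a_ij = 2(alpha_i, alpha_j)/(alpha_j, alpha_j); the resulting 6x6 Cartan matrix is
[[2, -1, 0, 0, 0, 0], [-1, 2, -1, 0, 0, 0], [0, -1, 2, 0, -1, 0], [0, 0, 0, 2, -1, 0], [0, 0, -1, -1, 2, -1], [0, 0, 0, 0, -1, 2]].
All simple roots have the same length, so the diagram is simply laced. The associated Dynkin diagram is a chain of 4 nodes with a fork of two nodes at one end (D_6), so the type is D_6 (the algebra so(12)).

D6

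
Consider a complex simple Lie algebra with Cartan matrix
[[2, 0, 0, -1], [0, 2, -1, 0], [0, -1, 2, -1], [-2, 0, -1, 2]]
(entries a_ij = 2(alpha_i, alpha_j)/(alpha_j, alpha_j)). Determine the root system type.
The matrix has rank 4 with 2's on the diagonal. Reading the off-diagonal entries as Dynkin edges (a single edge where a_ij = a_ji = -1; a double or triple edge where a_ij * a_ji = 2 or 3), the diagram is a chain of 4 nodes with a double edge at one end; the terminal node there is the unique short simple root (B_4). One simple-root ordering that puts it in standard form is (alpha_2, alpha_3, alpha_4, alpha_1). So the algebra is type B_4, i.e. so(9).

B_4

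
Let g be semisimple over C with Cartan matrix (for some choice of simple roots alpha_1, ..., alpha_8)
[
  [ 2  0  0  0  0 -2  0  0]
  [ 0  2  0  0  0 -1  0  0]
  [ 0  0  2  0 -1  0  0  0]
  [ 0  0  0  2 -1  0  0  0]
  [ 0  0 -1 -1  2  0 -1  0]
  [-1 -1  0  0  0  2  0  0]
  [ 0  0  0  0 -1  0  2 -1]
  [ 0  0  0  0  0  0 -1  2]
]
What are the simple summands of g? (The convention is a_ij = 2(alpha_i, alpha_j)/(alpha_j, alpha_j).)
C_3 + D_5

The diagram associated to this matrix has two connected components: the simple roots {alpha_1, alpha_2, alpha_6} form a chain of 3 nodes with a double edge at one end; the terminal node there is the unique long simple root (C_3), and {alpha_3, alpha_4, alpha_5, alpha_7, alpha_8} form a chain of 3 nodes with a fork of two nodes at one end (D_5). A semisimple Lie algebra decomposes uniquely as the direct sum of simple ideals, one per connected component of its Dynkin diagram, so g ≅ C_3 ⊕ D_5 (dimension 21 + 45 = 66).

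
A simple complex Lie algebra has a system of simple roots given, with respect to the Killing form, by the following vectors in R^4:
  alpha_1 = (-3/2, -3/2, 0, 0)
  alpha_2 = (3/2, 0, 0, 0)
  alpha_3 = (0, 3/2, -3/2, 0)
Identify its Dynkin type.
B_3 (so(7))

Compute the Cartan integers a_ij = 2(alpha_i, alpha_j)/(alpha_j, alpha_j); the resulting 3x3 Cartan matrix is
[[2, -2, -1], [-1, 2, 0], [-1, 0, 2]].
The roots have two lengths (squared-length ratio 2:1); the short ones are alpha_{2}. The associated Dynkin diagram is a chain of 3 nodes with a double edge at one end; the terminal node there is the unique short simple root (B_3), so the type is B_3 (the algebra so(7)).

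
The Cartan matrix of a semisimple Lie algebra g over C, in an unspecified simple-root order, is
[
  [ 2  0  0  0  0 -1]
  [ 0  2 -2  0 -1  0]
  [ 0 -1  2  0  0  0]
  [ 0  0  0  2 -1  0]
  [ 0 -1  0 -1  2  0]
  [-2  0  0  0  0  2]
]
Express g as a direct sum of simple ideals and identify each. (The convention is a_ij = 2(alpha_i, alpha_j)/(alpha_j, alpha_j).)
B2 + B4

The diagram associated to this matrix has two connected components: the simple roots {alpha_1, alpha_6} form a chain of 2 nodes with a double edge at one end; the terminal node there is the unique short simple root (B_2), and {alpha_2, alpha_3, alpha_4, alpha_5} form a chain of 4 nodes with a double edge at one end; the terminal node there is the unique short simple root (B_4). A semisimple Lie algebra decomposes uniquely as the direct sum of simple ideals, one per connected component of its Dynkin diagram, so g ≅ B_2 ⊕ B_4 (dimension 10 + 36 = 46).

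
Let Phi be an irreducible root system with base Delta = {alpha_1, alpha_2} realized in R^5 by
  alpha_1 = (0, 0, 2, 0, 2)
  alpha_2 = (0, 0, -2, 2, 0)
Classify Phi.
type A_2

Compute the Cartan integers a_ij = 2(alpha_i, alpha_j)/(alpha_j, alpha_j); the resulting 2x2 Cartan matrix is
[[2, -1], [-1, 2]].
All simple roots have the same length, so the diagram is simply laced. The associated Dynkin diagram is a chain of 2 nodes with single edges (A_2), so the type is A_2 (the algebra sl(3)).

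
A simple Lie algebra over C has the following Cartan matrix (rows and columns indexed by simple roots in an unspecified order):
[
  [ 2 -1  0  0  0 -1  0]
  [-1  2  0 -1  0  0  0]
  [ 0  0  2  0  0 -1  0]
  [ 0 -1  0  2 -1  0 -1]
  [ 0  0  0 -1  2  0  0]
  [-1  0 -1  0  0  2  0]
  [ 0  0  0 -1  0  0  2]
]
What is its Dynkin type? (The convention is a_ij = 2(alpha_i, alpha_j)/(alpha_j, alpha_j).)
D7

The matrix has rank 7 with 2's on the diagonal. Reading the off-diagonal entries as Dynkin edges (a single edge where a_ij = a_ji = -1; a double or triple edge where a_ij * a_ji = 2 or 3), the diagram is a chain of 5 nodes with a fork of two nodes at one end (D_7). One simple-root ordering that puts it in standard form is (alpha_3, alpha_6, alpha_1, alpha_2, alpha_4, alpha_5, alpha_7). So the algebra is type D_7, i.e. so(14).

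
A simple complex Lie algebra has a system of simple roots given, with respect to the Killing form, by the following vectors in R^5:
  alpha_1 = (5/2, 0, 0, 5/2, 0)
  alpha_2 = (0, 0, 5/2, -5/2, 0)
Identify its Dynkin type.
Compute the Cartan integers a_ij = 2(alpha_i, alpha_j)/(alpha_j, alpha_j); the resulting 2x2 Cartan matrix is
[[2, -1], [-1, 2]].
All simple roots have the same length, so the diagram is simply laced. The associated Dynkin diagram is a chain of 2 nodes with single edges (A_2), so the type is A_2 (the algebra sl(3)).

A_2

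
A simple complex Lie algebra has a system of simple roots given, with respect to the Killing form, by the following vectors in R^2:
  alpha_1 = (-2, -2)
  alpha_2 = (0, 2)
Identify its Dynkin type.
Compute the Cartan integers a_ij = 2(alpha_i, alpha_j)/(alpha_j, alpha_j); the resulting 2x2 Cartan matrix is
[[2, -2], [-1, 2]].
The roots have two lengths (squared-length ratio 2:1); the short ones are alpha_{2}. The associated Dynkin diagram is a chain of 2 nodes with a double edge at one end; the terminal node there is the unique short simple root (B_2), so the type is B_2 (the algebra so(5)).

type B_2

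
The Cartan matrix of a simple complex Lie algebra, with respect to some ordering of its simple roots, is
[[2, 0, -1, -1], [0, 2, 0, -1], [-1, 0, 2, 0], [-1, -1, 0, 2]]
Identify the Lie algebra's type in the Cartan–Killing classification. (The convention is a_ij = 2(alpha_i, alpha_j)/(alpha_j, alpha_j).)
The matrix has rank 4 with 2's on the diagonal. Reading the off-diagonal entries as Dynkin edges (a single edge where a_ij = a_ji = -1; a double or triple edge where a_ij * a_ji = 2 or 3), the diagram is a chain of 4 nodes with single edges (A_4). One simple-root ordering that puts it in standard form is (alpha_3, alpha_1, alpha_4, alpha_2). So the algebra is type A_4, i.e. sl(5).

type A_4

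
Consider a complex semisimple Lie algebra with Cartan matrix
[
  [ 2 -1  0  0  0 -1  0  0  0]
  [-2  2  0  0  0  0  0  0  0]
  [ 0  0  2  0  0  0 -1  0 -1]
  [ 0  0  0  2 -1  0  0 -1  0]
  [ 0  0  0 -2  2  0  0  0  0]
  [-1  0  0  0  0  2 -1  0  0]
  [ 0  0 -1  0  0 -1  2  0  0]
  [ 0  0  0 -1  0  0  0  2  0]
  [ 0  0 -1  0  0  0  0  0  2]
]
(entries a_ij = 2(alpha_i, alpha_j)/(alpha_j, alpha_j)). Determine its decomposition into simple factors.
C3 ⊕ C6

The diagram associated to this matrix has two connected components: the simple roots {alpha_4, alpha_5, alpha_8} form a chain of 3 nodes with a double edge at one end; the terminal node there is the unique long simple root (C_3), and {alpha_1, alpha_2, alpha_3, alpha_6, alpha_7, alpha_9} form a chain of 6 nodes with a double edge at one end; the terminal node there is the unique long simple root (C_6). A semisimple Lie algebra decomposes uniquely as the direct sum of simple ideals, one per connected component of its Dynkin diagram, so g ≅ C_3 ⊕ C_6 (dimension 21 + 78 = 99).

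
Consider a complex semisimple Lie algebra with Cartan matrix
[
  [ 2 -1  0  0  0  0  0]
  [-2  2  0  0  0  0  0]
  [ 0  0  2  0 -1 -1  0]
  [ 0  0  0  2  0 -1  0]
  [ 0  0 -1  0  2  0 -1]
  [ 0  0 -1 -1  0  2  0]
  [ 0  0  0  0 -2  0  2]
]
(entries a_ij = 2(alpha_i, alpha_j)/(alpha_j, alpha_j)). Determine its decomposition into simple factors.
B2 ⊕ C5

The diagram associated to this matrix has two connected components: the simple roots {alpha_1, alpha_2} form a chain of 2 nodes with a double edge at one end; the terminal node there is the unique short simple root (B_2), and {alpha_3, alpha_4, alpha_5, alpha_6, alpha_7} form a chain of 5 nodes with a double edge at one end; the terminal node there is the unique long simple root (C_5). A semisimple Lie algebra decomposes uniquely as the direct sum of simple ideals, one per connected component of its Dynkin diagram, so g ≅ B_2 ⊕ C_5 (dimension 10 + 55 = 65).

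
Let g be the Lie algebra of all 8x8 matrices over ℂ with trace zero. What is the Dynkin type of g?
A_7

This is sl(8), which has dimension 8^2 - 1 = 63 and rank 8 - 1 = 7 (a Cartan subalgebra is the diagonal traceless matrices). In the classification of classical Lie algebras, the special linear algebra sl(n+1) has type A_n; here n = 7, so the Dynkin diagram is a chain of 7 nodes with single edges (A_7). Hence the type is A_7.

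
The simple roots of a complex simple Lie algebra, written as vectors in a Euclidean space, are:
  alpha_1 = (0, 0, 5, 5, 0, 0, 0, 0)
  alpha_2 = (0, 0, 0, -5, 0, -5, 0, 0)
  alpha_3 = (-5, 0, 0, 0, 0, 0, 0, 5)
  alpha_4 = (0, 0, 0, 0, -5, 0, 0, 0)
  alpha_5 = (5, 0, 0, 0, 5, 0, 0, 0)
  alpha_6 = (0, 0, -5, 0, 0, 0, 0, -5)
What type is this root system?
Compute the Cartan integers a_ij = 2(alpha_i, alpha_j)/(alpha_j, alpha_j); the resulting 6x6 Cartan matrix is
[[2, -1, 0, 0, 0, -1], [-1, 2, 0, 0, 0, 0], [0, 0, 2, 0, -1, -1], [0, 0, 0, 2, -1, 0], [0, 0, -1, -2, 2, 0], [-1, 0, -1, 0, 0, 2]].
The roots have two lengths (squared-length ratio 2:1); the short ones are alpha_{4}. The associated Dynkin diagram is a chain of 6 nodes with a double edge at one end; the terminal node there is the unique short simple root (B_6), so the type is B_6 (the algebra so(13)).

B6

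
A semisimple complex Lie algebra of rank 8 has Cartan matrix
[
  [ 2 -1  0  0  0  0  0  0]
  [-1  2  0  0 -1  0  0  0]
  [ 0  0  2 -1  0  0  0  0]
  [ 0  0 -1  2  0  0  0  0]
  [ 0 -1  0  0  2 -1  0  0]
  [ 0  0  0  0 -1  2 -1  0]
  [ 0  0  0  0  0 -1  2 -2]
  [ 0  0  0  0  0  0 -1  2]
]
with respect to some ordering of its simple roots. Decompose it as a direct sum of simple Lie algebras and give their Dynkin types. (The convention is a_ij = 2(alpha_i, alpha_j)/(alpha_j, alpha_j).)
A_2 (sl(3)) ⊕ B_6 (so(13))

The diagram associated to this matrix has two connected components: the simple roots {alpha_3, alpha_4} form a chain of 2 nodes with single edges (A_2), and {alpha_1, alpha_2, alpha_5, alpha_6, alpha_7, alpha_8} form a chain of 6 nodes with a double edge at one end; the terminal node there is the unique short simple root (B_6). A semisimple Lie algebra decomposes uniquely as the direct sum of simple ideals, one per connected component of its Dynkin diagram, so g ≅ A_2 ⊕ B_6 (dimension 8 + 78 = 86).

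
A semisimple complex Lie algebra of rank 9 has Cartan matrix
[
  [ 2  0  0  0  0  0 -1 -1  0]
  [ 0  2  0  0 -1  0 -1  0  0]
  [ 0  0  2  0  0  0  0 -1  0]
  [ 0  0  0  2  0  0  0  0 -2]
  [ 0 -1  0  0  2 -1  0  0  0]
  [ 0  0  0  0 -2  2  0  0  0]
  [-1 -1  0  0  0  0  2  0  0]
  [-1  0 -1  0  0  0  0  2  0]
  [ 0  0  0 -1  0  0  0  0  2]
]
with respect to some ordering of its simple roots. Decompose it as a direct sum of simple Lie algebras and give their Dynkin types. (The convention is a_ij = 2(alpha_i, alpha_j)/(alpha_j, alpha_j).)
The diagram associated to this matrix has two connected components: the simple roots {alpha_4, alpha_9} form a chain of 2 nodes with a double edge at one end; the terminal node there is the unique short simple root (B_2), and {alpha_1, alpha_2, alpha_3, alpha_5, alpha_6, alpha_7, alpha_8} form a chain of 7 nodes with a double edge at one end; the terminal node there is the unique long simple root (C_7). A semisimple Lie algebra decomposes uniquely as the direct sum of simple ideals, one per connected component of its Dynkin diagram, so g ≅ B_2 ⊕ C_7 (dimension 10 + 105 = 115).

B2 ⊕ C7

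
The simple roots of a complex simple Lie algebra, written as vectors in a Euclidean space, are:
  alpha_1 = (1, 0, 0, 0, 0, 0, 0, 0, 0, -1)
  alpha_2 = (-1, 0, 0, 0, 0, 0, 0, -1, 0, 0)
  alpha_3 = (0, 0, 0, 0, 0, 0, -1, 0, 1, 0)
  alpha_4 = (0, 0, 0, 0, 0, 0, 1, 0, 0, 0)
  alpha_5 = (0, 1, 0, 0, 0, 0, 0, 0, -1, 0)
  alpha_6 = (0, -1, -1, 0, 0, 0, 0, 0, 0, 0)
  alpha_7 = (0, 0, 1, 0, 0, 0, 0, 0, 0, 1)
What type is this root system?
B_7 (so(15))

Compute the Cartan integers a_ij = 2(alpha_i, alpha_j)/(alpha_j, alpha_j); the resulting 7x7 Cartan matrix is
[[2, -1, 0, 0, 0, 0, -1], [-1, 2, 0, 0, 0, 0, 0], [0, 0, 2, -2, -1, 0, 0], [0, 0, -1, 2, 0, 0, 0], [0, 0, -1, 0, 2, -1, 0], [0, 0, 0, 0, -1, 2, -1], [-1, 0, 0, 0, 0, -1, 2]].
The roots have two lengths (squared-length ratio 2:1); the short ones are alpha_{4}. The associated Dynkin diagram is a chain of 7 nodes with a double edge at one end; the terminal node there is the unique short simple root (B_7), so the type is B_7 (the algebra so(15)).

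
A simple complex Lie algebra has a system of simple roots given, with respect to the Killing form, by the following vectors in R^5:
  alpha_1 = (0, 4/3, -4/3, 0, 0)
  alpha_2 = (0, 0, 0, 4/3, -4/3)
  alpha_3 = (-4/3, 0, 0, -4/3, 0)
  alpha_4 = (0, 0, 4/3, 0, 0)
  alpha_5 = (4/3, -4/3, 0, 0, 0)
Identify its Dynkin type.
B_5 (so(11))

Compute the Cartan integers a_ij = 2(alpha_i, alpha_j)/(alpha_j, alpha_j); the resulting 5x5 Cartan matrix is
[[2, 0, 0, -2, -1], [0, 2, -1, 0, 0], [0, -1, 2, 0, -1], [-1, 0, 0, 2, 0], [-1, 0, -1, 0, 2]].
The roots have two lengths (squared-length ratio 2:1); the short ones are alpha_{4}. The associated Dynkin diagram is a chain of 5 nodes with a double edge at one end; the terminal node there is the unique short simple root (B_5), so the type is B_5 (the algebra so(11)).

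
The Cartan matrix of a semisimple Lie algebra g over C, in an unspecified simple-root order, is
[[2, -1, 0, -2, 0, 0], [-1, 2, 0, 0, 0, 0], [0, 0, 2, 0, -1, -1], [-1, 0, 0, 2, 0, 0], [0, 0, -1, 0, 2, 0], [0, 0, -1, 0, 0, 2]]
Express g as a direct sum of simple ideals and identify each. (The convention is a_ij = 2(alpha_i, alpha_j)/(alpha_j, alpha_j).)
type A_3 ⊕ type B_3

The diagram associated to this matrix has two connected components: the simple roots {alpha_3, alpha_5, alpha_6} form a chain of 3 nodes with single edges (A_3), and {alpha_1, alpha_2, alpha_4} form a chain of 3 nodes with a double edge at one end; the terminal node there is the unique short simple root (B_3). A semisimple Lie algebra decomposes uniquely as the direct sum of simple ideals, one per connected component of its Dynkin diagram, so g ≅ A_3 ⊕ B_3 (dimension 15 + 21 = 36).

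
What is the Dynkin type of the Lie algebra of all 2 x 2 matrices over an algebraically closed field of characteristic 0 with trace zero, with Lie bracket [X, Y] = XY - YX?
This is sl(2), which has dimension 2^2 - 1 = 3 and rank 2 - 1 = 1 (a Cartan subalgebra is the diagonal traceless matrices). In the classification of classical Lie algebras, the special linear algebra sl(n+1) has type A_n; here n = 1, so the Dynkin diagram is a chain of 1 nodes with single edges (A_1). Hence the type is A_1.

A1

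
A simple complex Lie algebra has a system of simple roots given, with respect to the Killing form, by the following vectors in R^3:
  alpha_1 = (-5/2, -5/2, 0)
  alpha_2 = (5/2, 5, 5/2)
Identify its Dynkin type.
Compute the Cartan integers a_ij = 2(alpha_i, alpha_j)/(alpha_j, alpha_j); the resulting 2x2 Cartan matrix is
[[2, -1], [-3, 2]].
The roots have two lengths (squared-length ratio 3:1); the short ones are alpha_{1}. The associated Dynkin diagram is two nodes joined by a triple edge (G_2), so the type is G_2.

G_2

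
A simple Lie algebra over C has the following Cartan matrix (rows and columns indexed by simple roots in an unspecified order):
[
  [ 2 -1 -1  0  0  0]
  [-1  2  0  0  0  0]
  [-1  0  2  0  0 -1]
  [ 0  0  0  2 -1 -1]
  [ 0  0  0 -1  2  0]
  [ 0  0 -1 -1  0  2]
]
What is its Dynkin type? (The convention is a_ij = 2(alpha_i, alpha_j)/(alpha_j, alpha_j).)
The matrix has rank 6 with 2's on the diagonal. Reading the off-diagonal entries as Dynkin edges (a single edge where a_ij = a_ji = -1; a double or triple edge where a_ij * a_ji = 2 or 3), the diagram is a chain of 6 nodes with single edges (A_6). One simple-root ordering that puts it in standard form is (alpha_5, alpha_4, alpha_6, alpha_3, alpha_1, alpha_2). So the algebra is type A_6, i.e. sl(7).

A6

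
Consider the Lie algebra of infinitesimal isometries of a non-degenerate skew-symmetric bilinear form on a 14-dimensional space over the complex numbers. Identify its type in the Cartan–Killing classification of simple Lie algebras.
C7

This is sp(14), which has dimension 14(14+1)/2 = 105 and rank 14/2 = 7. In the classification of classical Lie algebras, the symplectic algebra sp(2n) has type C_n; here n = 7, so the Dynkin diagram is a chain of 7 nodes with a double edge at one end; the terminal node there is the unique long simple root (C_7). Hence the type is C_7.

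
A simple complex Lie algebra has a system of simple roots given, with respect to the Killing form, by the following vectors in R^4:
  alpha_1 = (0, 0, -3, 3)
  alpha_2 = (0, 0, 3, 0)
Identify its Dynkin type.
Compute the Cartan integers a_ij = 2(alpha_i, alpha_j)/(alpha_j, alpha_j); the resulting 2x2 Cartan matrix is
[[2, -2], [-1, 2]].
The roots have two lengths (squared-length ratio 2:1); the short ones are alpha_{2}. The associated Dynkin diagram is a chain of 2 nodes with a double edge at one end; the terminal node there is the unique short simple root (B_2), so the type is B_2 (the algebra so(5)).

type B_2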